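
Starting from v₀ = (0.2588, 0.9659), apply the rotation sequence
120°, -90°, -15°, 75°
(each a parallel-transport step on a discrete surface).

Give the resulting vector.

Total rotation: 120° + (-90°) + (-15°) + 75° = 90°. Final vector: (-0.9659, 0.2588)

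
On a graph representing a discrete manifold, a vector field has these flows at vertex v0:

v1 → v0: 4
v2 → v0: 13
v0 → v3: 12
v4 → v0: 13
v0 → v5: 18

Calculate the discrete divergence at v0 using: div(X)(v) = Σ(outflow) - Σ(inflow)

Divergence = sum of outgoing flows = (-4) + (-13) + 12 + (-13) + 18 = 0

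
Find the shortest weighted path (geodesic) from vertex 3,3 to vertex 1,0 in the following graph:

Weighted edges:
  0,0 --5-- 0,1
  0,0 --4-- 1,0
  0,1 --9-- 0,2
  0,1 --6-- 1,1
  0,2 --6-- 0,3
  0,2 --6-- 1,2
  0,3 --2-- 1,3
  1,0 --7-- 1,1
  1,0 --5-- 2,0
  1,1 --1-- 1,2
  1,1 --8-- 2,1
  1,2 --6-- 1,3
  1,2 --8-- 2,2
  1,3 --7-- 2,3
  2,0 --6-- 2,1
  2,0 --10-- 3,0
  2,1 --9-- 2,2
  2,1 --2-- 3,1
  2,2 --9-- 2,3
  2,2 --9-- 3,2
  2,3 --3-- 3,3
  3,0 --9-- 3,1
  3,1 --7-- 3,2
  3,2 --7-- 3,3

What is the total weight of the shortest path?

Shortest path: 3,3 → 2,3 → 1,3 → 1,2 → 1,1 → 1,0, total weight = 24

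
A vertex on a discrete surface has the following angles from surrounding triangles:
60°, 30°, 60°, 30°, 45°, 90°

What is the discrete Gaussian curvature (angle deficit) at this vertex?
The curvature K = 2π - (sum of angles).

Sum of angles = 315°. K = 360° - 315° = 45° = π/4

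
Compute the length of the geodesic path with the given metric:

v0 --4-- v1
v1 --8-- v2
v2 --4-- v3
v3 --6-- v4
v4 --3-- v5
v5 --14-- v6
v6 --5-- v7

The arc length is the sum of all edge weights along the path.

Arc length = 4 + 8 + 4 + 6 + 3 + 14 + 5 = 44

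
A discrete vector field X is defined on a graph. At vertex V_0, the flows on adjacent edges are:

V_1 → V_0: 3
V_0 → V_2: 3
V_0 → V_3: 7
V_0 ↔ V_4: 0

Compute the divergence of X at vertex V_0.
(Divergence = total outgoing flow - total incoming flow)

Divergence = sum of outgoing flows = (-3) + 3 + 7 + 0 = 7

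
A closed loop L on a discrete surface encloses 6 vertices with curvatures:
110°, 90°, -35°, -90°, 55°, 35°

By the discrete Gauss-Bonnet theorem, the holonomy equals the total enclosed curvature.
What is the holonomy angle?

Holonomy = total enclosed curvature = 110° + 90° + (-35°) + (-90°) + 55° + 35° = 165°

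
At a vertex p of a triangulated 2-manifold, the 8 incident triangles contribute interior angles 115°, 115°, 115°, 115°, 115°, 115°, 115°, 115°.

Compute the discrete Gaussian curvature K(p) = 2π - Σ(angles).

Sum of angles = 920°. K = 360° - 920° = -560°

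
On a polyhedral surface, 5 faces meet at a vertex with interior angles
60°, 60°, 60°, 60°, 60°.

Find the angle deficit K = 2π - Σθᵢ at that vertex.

Sum of angles = 300°. K = 360° - 300° = 60° = π/3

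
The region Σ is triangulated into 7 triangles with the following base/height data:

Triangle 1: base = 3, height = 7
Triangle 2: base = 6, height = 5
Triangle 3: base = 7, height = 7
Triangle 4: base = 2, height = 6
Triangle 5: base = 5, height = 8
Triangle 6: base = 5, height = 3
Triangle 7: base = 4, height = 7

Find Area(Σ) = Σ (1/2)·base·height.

(1/2)×3×7 + (1/2)×6×5 + (1/2)×7×7 + (1/2)×2×6 + (1/2)×5×8 + (1/2)×5×3 + (1/2)×4×7 = 97.5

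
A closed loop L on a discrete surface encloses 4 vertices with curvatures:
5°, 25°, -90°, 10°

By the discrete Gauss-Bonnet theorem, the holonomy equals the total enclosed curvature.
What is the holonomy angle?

Holonomy = total enclosed curvature = 5° + 25° + (-90°) + 10° = -50°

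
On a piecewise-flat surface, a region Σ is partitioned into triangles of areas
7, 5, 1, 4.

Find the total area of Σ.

7 + 5 + 1 + 4 = 17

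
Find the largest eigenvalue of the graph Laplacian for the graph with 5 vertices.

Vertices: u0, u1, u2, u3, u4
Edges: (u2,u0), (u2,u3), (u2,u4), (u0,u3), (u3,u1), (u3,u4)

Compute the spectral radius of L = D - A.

Degrees: deg(u0) = 2, deg(u1) = 1, deg(u2) = 3, deg(u3) = 4, deg(u4) = 2.
L = D − A with rows/columns ordered (u0, u1, u2, u3, u4):
  [ 2,  0, -1, -1,  0]
  [ 0,  1,  0, -1,  0]
  [-1,  0,  3, -1, -1]
  [-1, -1, -1,  4, -1]
  [ 0,  0, -1, -1,  2]
Characteristic polynomial: det(λI − L) = λ(λ − 1)(λ − 2)(λ − 4)(λ − 5).
Roots: λ = 0; (λ − 1) = 0 ⇒ λ = 1; (λ − 2) = 0 ⇒ λ = 2; (λ − 4) = 0 ⇒ λ = 4; (λ − 5) = 0 ⇒ λ = 5.
(Check: the roots sum (with multiplicity) to 12, matching trace L = Σdeg = 2·6 = 12.)
Laplacian eigenvalues: [0.0, 1.0, 2.0, 4.0, 5.0]. Largest eigenvalue (spectral radius) = 5.0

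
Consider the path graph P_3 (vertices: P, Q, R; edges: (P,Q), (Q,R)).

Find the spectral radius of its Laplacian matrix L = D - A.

The path graph P_n has Laplacian eigenvalues λ_k = 2 − 2cos(kπ/n), k = 0, 1, …, n−1. Here n = 3:
k=0: 2 − 2cos(0) = 0.0; k=1: 2 − 2cos(π/3) = 1.0; k=2: 2 − 2cos(2π/3) = 3.0.
Laplacian eigenvalues: [0.0, 1.0, 3.0]. Largest eigenvalue (spectral radius) = 3.0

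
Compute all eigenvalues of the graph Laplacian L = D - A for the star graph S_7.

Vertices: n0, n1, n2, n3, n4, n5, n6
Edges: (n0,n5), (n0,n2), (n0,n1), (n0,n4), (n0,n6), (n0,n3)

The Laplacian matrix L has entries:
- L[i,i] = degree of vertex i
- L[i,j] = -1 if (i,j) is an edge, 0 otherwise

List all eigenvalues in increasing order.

The star S_7 is the complete bipartite graph K_{1,6} (one hub of degree 6, 6 leaves of degree 1). The Laplacian spectrum of K_{p,q} is 0, p (multiplicity q−1), q (multiplicity p−1), p+q. With p = 1, q = 6: 0 once, 1 with multiplicity 5, and 7 once. (Check: trace L = sum of degrees = 12 = 5·1 + 7.)
Laplacian eigenvalues (increasing order): [0.0, 1.0, 1.0, 1.0, 1.0, 1.0, 7.0]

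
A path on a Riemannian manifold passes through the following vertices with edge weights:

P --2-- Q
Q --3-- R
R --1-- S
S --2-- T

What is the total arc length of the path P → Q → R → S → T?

Arc length = 2 + 3 + 1 + 2 = 8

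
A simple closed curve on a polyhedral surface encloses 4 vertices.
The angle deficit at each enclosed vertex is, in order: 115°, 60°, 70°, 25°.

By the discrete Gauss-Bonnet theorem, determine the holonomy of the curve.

Holonomy = total enclosed curvature = 115° + 60° + 70° + 25° = 270°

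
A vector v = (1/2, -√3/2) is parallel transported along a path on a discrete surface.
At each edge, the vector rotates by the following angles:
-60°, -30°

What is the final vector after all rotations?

Total rotation: (-60°) + (-30°) = -90°. Final vector: (-0.8660, -0.5000)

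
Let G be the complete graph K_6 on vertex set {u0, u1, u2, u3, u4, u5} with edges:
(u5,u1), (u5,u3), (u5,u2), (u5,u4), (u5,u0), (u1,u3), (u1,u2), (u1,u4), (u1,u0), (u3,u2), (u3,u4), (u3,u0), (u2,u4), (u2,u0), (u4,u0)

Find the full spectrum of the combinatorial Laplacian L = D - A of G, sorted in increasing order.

For the complete graph K_n, L = nI − J (J = all-ones matrix). J has eigenvalues n (once, eigenvector 𝟙) and 0 (multiplicity n−1), so L has eigenvalues 0 (once) and n (multiplicity n−1). Here n = 6: eigenvalue 0 once and 6 with multiplicity 5.
Laplacian eigenvalues (increasing order): [0.0, 6.0, 6.0, 6.0, 6.0, 6.0]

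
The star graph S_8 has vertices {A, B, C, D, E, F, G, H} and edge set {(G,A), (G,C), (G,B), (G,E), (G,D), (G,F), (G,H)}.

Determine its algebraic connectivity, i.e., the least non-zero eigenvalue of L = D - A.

The star S_8 is the complete bipartite graph K_{1,7} (one hub of degree 7, 7 leaves of degree 1). The Laplacian spectrum of K_{p,q} is 0, p (multiplicity q−1), q (multiplicity p−1), p+q. With p = 1, q = 7: 0 once, 1 with multiplicity 6, and 8 once. (Check: trace L = sum of degrees = 14 = 6·1 + 8.)
Laplacian eigenvalues: [0.0, 1.0, 1.0, 1.0, 1.0, 1.0, 1.0, 8.0]. Algebraic connectivity (smallest non-zero eigenvalue) = 1.0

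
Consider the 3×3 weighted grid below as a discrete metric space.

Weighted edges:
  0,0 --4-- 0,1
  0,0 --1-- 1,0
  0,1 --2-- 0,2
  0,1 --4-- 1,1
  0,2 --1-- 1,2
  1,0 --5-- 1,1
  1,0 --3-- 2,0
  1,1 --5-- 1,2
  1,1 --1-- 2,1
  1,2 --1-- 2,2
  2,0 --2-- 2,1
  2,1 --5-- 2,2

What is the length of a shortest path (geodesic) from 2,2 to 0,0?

Shortest path: 2,2 → 1,2 → 0,2 → 0,1 → 0,0, total weight = 8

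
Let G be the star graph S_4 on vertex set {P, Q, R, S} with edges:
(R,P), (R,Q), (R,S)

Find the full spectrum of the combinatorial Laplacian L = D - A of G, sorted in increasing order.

The star S_4 is the complete bipartite graph K_{1,3} (one hub of degree 3, 3 leaves of degree 1). The Laplacian spectrum of K_{p,q} is 0, p (multiplicity q−1), q (multiplicity p−1), p+q. With p = 1, q = 3: 0 once, 1 with multiplicity 2, and 4 once. (Check: trace L = sum of degrees = 6 = 2·1 + 4.)
Laplacian eigenvalues (increasing order): [0.0, 1.0, 1.0, 4.0]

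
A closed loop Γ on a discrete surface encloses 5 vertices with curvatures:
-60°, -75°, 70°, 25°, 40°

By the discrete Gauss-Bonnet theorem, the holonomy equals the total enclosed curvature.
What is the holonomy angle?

Holonomy = total enclosed curvature = (-60°) + (-75°) + 70° + 25° + 40° = 0°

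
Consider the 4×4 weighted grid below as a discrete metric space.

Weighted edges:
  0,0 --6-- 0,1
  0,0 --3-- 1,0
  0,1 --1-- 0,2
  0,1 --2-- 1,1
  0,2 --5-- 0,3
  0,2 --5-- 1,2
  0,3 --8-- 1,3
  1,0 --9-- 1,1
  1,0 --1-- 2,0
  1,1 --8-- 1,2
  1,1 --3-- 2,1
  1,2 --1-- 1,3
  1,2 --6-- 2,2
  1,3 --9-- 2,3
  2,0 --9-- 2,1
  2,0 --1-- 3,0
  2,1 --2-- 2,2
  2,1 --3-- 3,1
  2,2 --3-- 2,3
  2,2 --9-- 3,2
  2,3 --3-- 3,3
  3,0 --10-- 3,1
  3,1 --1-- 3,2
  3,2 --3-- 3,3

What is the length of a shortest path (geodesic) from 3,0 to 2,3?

Shortest path: 3,0 → 2,0 → 2,1 → 2,2 → 2,3, total weight = 15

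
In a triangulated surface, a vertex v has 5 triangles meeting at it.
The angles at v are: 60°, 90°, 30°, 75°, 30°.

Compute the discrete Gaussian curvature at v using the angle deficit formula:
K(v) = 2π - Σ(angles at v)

Sum of angles = 285°. K = 360° - 285° = 75° = 5π/12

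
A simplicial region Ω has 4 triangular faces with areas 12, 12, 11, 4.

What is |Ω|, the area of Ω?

12 + 12 + 11 + 4 = 39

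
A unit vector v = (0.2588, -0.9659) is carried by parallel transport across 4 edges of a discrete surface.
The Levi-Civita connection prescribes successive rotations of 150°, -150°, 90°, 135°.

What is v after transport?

Total rotation: 150° + (-150°) + 90° + 135° = 225° ≡ -135° (mod 360°). Final vector: (-0.8660, 0.5000)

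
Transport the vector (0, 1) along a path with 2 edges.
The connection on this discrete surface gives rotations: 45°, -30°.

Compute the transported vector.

Total rotation: 45° + (-30°) = 15°. Final vector: (-0.2588, 0.9659)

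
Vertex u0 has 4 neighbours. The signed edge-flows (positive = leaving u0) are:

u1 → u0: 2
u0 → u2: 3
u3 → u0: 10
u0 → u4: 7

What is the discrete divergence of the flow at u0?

Divergence = sum of outgoing flows = (-2) + 3 + (-10) + 7 = -2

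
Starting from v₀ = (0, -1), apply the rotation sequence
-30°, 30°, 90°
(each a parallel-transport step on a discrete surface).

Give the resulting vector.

Total rotation: (-30°) + 30° + 90° = 90°. Final vector: (1, 0)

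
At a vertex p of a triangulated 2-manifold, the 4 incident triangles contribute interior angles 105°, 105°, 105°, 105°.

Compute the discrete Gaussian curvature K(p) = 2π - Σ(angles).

Sum of angles = 420°. K = 360° - 420° = -60° = -π/3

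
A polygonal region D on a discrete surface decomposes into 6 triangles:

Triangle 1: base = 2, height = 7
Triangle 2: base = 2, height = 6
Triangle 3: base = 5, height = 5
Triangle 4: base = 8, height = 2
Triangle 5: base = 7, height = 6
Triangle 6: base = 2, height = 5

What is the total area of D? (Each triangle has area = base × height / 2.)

(1/2)×2×7 + (1/2)×2×6 + (1/2)×5×5 + (1/2)×8×2 + (1/2)×7×6 + (1/2)×2×5 = 59.5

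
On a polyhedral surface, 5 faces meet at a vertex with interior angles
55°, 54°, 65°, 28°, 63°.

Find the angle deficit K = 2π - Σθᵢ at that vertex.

Sum of angles = 265°. K = 360° - 265° = 95° = 19π/36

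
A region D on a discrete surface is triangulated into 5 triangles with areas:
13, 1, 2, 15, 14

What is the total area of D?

13 + 1 + 2 + 15 + 14 = 45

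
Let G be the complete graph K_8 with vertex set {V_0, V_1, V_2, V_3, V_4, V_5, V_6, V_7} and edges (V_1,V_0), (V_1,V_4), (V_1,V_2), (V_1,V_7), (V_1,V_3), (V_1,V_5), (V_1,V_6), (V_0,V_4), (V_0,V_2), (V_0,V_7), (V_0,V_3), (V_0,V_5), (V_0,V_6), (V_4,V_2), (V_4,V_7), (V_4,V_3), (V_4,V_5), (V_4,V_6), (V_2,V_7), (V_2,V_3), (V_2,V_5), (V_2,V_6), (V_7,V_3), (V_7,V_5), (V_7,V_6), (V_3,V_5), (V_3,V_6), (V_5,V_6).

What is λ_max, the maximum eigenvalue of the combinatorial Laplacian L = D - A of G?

For the complete graph K_n, L = nI − J (J = all-ones matrix). J has eigenvalues n (once, eigenvector 𝟙) and 0 (multiplicity n−1), so L has eigenvalues 0 (once) and n (multiplicity n−1). Here n = 8: eigenvalue 0 once and 8 with multiplicity 7.
Laplacian eigenvalues: [0.0, 8.0, 8.0, 8.0, 8.0, 8.0, 8.0, 8.0]. Largest eigenvalue (spectral radius) = 8.0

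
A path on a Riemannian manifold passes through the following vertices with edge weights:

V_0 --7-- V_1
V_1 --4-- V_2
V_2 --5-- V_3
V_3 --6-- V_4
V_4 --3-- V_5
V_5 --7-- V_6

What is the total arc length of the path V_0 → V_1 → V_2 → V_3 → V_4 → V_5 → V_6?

Arc length = 7 + 4 + 5 + 6 + 3 + 7 = 32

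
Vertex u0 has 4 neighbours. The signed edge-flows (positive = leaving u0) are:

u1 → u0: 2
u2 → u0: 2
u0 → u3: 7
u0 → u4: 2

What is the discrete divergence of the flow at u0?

Divergence = sum of outgoing flows = (-2) + (-2) + 7 + 2 = 5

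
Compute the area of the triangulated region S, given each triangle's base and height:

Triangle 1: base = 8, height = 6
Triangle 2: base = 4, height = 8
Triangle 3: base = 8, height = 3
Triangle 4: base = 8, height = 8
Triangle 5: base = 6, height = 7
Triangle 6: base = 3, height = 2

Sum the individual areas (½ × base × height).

(1/2)×8×6 + (1/2)×4×8 + (1/2)×8×3 + (1/2)×8×8 + (1/2)×6×7 + (1/2)×3×2 = 108.0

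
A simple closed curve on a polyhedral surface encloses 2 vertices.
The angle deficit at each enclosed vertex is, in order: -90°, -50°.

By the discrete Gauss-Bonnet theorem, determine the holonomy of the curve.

Holonomy = total enclosed curvature = (-90°) + (-50°) = -140°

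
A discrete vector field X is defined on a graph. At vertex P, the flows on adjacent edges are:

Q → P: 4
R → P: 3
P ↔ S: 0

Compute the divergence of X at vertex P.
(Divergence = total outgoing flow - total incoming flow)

Divergence = sum of outgoing flows = (-4) + (-3) + 0 = -7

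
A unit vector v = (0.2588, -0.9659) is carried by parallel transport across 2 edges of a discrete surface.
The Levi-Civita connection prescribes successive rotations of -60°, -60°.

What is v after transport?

Total rotation: (-60°) + (-60°) = -120°. Final vector: (-0.9659, 0.2588)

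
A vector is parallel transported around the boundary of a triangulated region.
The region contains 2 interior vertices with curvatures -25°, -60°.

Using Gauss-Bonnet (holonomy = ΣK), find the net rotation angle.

Holonomy = total enclosed curvature = (-25°) + (-60°) = -85°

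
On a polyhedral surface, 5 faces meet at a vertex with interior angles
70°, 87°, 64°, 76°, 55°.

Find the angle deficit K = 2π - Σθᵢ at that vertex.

Sum of angles = 352°. K = 360° - 352° = 8° = 2π/45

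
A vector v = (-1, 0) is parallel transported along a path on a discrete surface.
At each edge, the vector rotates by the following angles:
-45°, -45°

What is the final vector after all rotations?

Total rotation: (-45°) + (-45°) = -90°. Final vector: (0, 1)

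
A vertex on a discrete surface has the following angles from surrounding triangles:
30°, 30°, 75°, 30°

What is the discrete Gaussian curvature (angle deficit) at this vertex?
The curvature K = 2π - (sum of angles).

Sum of angles = 165°. K = 360° - 165° = 195° = 13π/12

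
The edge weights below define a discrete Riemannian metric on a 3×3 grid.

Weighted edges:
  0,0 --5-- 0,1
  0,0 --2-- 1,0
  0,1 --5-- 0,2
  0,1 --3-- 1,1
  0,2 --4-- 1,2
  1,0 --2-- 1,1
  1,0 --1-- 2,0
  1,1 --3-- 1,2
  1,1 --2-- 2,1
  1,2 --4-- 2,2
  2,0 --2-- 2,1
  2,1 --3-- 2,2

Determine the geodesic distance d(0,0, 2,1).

Shortest path: 0,0 → 1,0 → 2,0 → 2,1, total weight = 5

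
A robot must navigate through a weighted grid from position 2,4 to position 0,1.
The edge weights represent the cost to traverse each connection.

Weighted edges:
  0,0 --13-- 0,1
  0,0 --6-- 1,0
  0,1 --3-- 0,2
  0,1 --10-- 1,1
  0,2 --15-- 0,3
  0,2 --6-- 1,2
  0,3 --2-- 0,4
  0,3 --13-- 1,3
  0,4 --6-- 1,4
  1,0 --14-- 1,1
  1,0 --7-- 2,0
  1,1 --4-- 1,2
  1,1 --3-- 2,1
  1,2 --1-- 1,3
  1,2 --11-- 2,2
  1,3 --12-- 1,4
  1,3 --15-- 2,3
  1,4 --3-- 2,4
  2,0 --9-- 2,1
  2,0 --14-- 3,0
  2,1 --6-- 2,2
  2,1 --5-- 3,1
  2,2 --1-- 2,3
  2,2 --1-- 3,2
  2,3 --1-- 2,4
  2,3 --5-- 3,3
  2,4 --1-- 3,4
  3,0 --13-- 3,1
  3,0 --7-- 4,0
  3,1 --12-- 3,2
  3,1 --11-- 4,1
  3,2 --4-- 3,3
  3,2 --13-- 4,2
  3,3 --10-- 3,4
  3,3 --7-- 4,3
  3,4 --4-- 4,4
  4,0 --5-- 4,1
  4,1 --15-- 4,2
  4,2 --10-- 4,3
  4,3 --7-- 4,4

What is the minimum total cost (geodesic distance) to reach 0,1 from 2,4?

Shortest path: 2,4 → 2,3 → 2,2 → 2,1 → 1,1 → 0,1, total weight = 21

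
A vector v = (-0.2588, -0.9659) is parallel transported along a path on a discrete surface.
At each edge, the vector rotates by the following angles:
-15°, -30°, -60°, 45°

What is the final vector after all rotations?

Total rotation: (-15°) + (-30°) + (-60°) + 45° = -60°. Final vector: (-0.9659, -0.2588)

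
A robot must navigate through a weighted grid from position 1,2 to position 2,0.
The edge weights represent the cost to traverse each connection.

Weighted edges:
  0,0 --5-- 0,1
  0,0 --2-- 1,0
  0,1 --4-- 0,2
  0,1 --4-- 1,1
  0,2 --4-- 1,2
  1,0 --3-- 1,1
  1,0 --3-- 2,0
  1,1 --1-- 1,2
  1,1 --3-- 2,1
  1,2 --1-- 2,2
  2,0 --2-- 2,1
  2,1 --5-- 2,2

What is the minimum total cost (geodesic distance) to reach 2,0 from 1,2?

Shortest path: 1,2 → 1,1 → 2,1 → 2,0, total weight = 6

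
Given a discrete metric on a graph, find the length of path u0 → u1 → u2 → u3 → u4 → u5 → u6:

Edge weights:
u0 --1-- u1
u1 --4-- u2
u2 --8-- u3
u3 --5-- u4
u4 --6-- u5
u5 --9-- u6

Arc length = 1 + 4 + 8 + 5 + 6 + 9 = 33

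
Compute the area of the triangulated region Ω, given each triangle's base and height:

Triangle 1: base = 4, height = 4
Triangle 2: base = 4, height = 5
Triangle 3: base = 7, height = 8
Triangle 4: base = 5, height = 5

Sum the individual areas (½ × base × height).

(1/2)×4×4 + (1/2)×4×5 + (1/2)×7×8 + (1/2)×5×5 = 58.5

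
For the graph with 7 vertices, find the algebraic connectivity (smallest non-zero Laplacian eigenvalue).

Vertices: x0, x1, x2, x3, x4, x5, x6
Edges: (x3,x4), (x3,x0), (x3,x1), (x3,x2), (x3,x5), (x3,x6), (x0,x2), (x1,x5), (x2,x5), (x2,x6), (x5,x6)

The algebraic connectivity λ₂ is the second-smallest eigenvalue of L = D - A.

Degrees: deg(x0) = 2, deg(x1) = 2, deg(x2) = 4, deg(x3) = 6, deg(x4) = 1, deg(x5) = 4, deg(x6) = 3.
L = D − A with rows/columns ordered (x0, x1, x2, x3, x4, x5, x6):
  [ 2,  0, -1, -1,  0,  0,  0]
  [ 0,  2,  0, -1,  0, -1,  0]
  [-1,  0,  4, -1,  0, -1, -1]
  [-1, -1, -1,  6, -1, -1, -1]
  [ 0,  0,  0, -1,  1,  0,  0]
  [ 0, -1, -1, -1,  0,  4, -1]
  [ 0,  0, -1, -1,  0, -1,  3]
Characteristic polynomial: det(λI − L) = λ(λ − 1)(λ² − 7λ + 9)(λ² − 7λ + 11)(λ − 7).
Roots: λ = 0; (λ − 1) = 0 ⇒ λ = 1; (λ² − 7λ + 9) = 0 ⇒ λ = (7 ± √13)/2 ≈ 1.6972, 5.3028; (λ² − 7λ + 11) = 0 ⇒ λ = (7 ± √5)/2 ≈ 2.382, 4.618; (λ − 7) = 0 ⇒ λ = 7.
(Check: the roots sum (with multiplicity) to 22, matching trace L = Σdeg = 2·11 = 22.)
Laplacian eigenvalues: [0.0, 1.0, 1.6972, 2.382, 4.618, 5.3028, 7.0]. Algebraic connectivity (smallest non-zero eigenvalue) = 1.0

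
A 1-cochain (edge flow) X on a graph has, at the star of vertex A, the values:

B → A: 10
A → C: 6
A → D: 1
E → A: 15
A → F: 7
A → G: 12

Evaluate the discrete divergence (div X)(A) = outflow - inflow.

Divergence = sum of outgoing flows = (-10) + 6 + 1 + (-15) + 7 + 12 = 1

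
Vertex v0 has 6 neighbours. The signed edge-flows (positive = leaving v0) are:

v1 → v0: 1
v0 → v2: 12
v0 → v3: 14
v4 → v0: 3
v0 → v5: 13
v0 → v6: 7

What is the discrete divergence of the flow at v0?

Divergence = sum of outgoing flows = (-1) + 12 + 14 + (-3) + 13 + 7 = 42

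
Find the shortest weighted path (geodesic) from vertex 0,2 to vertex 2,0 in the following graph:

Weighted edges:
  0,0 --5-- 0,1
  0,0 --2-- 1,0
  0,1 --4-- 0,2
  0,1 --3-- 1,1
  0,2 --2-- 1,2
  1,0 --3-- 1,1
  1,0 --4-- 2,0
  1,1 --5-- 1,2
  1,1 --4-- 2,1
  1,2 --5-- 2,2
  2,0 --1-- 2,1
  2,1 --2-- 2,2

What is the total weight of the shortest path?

Shortest path: 0,2 → 1,2 → 2,2 → 2,1 → 2,0, total weight = 10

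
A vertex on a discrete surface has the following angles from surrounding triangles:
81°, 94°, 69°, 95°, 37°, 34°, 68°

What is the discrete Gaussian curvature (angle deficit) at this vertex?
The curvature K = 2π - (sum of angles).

Sum of angles = 478°. K = 360° - 478° = -118° = -59π/90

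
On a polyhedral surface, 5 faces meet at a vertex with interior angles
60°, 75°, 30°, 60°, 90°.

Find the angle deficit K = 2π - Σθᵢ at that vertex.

Sum of angles = 315°. K = 360° - 315° = 45°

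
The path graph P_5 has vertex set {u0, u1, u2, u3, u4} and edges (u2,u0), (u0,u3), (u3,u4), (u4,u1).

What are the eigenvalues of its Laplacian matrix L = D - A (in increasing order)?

The path graph P_n has Laplacian eigenvalues λ_k = 2 − 2cos(kπ/n), k = 0, 1, …, n−1. Here n = 5:
k=0: 2 − 2cos(0) = 0.0; k=1: 2 − 2cos(π/5) = 0.382; k=2: 2 − 2cos(2π/5) = 1.382; k=3: 2 − 2cos(3π/5) = 2.618; k=4: 2 − 2cos(4π/5) = 3.618.
Laplacian eigenvalues (increasing order): [0.0, 0.382, 1.382, 2.618, 3.618]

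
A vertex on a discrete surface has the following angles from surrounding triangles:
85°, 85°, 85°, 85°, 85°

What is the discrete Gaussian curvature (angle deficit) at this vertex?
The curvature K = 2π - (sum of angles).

Sum of angles = 425°. K = 360° - 425° = -65°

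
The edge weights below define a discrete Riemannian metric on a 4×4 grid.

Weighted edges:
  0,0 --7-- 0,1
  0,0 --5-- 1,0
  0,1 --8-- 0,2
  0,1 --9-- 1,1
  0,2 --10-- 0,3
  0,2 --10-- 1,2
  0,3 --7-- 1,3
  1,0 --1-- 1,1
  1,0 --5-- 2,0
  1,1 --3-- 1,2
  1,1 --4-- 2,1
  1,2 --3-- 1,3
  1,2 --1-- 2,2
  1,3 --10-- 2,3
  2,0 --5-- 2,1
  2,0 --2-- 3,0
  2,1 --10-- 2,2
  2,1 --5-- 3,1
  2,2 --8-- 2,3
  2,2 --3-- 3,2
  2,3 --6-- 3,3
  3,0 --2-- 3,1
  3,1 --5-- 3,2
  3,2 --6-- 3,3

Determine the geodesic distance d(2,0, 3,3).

Shortest path: 2,0 → 3,0 → 3,1 → 3,2 → 3,3, total weight = 15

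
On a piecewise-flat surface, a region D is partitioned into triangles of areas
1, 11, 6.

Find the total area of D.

1 + 11 + 6 = 18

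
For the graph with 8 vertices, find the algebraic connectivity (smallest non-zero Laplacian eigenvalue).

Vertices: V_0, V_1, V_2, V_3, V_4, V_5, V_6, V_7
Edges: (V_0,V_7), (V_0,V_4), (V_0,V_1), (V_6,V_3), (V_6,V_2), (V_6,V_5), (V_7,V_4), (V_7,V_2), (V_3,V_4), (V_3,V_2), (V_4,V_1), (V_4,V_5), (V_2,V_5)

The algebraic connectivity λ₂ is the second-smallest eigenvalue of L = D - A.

Degrees: deg(V_0) = 3, deg(V_1) = 2, deg(V_2) = 4, deg(V_3) = 3, deg(V_4) = 5, deg(V_5) = 3, deg(V_6) = 3, deg(V_7) = 3.
L = D − A with rows/columns ordered (V_0, V_1, V_2, V_3, V_4, V_5, V_6, V_7):
  [ 3, -1,  0,  0, -1,  0,  0, -1]
  [-1,  2,  0,  0, -1,  0,  0,  0]
  [ 0,  0,  4, -1,  0, -1, -1, -1]
  [ 0,  0, -1,  3, -1,  0, -1,  0]
  [-1, -1,  0, -1,  5, -1,  0, -1]
  [ 0,  0, -1,  0, -1,  3, -1,  0]
  [ 0,  0, -1, -1,  0, -1,  3,  0]
  [-1,  0, -1,  0, -1,  0,  0,  3]
Characteristic polynomial: det(λI − L) = λ(λ − 1)(λ² − 9λ + 16)(λ − 3)(λ − 4)²(λ − 5).
Roots: λ = 0; (λ − 1) = 0 ⇒ λ = 1; (λ² − 9λ + 16) = 0 ⇒ λ = (9 ± √17)/2 ≈ 2.4384, 6.5616; (λ − 3) = 0 ⇒ λ = 3; (λ − 4) = 0 ⇒ λ = 4 (multiplicity 2); (λ − 5) = 0 ⇒ λ = 5.
(Check: the roots sum (with multiplicity) to 26, matching trace L = Σdeg = 2·13 = 26.)
Laplacian eigenvalues: [0.0, 1.0, 2.4384, 3.0, 4.0, 4.0, 5.0, 6.5616]. Algebraic connectivity (smallest non-zero eigenvalue) = 1.0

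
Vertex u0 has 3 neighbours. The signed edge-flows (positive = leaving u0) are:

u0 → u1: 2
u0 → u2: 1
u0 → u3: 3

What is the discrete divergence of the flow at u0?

Divergence = sum of outgoing flows = 2 + 1 + 3 = 6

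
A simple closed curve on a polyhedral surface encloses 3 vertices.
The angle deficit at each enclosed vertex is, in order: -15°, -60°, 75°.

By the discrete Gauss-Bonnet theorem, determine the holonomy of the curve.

Holonomy = total enclosed curvature = (-15°) + (-60°) + 75° = 0°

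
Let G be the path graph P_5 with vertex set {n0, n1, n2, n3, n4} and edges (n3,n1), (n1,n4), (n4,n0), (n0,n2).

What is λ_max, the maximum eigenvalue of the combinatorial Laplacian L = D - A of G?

The path graph P_n has Laplacian eigenvalues λ_k = 2 − 2cos(kπ/n), k = 0, 1, …, n−1. Here n = 5:
k=0: 2 − 2cos(0) = 0.0; k=1: 2 − 2cos(π/5) = 0.382; k=2: 2 − 2cos(2π/5) = 1.382; k=3: 2 − 2cos(3π/5) = 2.618; k=4: 2 − 2cos(4π/5) = 3.618.
Laplacian eigenvalues: [0.0, 0.382, 1.382, 2.618, 3.618]. Largest eigenvalue (spectral radius) = 3.618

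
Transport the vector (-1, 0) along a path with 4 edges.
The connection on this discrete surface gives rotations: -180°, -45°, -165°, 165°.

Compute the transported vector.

Total rotation: (-180°) + (-45°) + (-165°) + 165° = -225° ≡ 135° (mod 360°). Final vector: (0.7071, -0.7071)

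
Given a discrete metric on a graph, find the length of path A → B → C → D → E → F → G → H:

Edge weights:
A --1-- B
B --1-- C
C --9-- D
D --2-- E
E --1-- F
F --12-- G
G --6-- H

Arc length = 1 + 1 + 9 + 2 + 1 + 12 + 6 = 32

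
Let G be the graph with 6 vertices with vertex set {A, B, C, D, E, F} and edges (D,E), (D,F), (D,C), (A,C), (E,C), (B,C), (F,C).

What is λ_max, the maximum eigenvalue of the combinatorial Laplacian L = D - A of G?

Degrees: deg(A) = 1, deg(B) = 1, deg(C) = 5, deg(D) = 3, deg(E) = 2, deg(F) = 2.
L = D − A with rows/columns ordered (A, B, C, D, E, F):
  [ 1,  0, -1,  0,  0,  0]
  [ 0,  1, -1,  0,  0,  0]
  [-1, -1,  5, -1, -1, -1]
  [ 0,  0, -1,  3, -1, -1]
  [ 0,  0, -1, -1,  2,  0]
  [ 0,  0, -1, -1,  0,  2]
Characteristic polynomial: det(λI − L) = λ(λ − 1)²(λ − 2)(λ − 4)(λ − 6).
Roots: λ = 0; (λ − 1) = 0 ⇒ λ = 1 (multiplicity 2); (λ − 2) = 0 ⇒ λ = 2; (λ − 4) = 0 ⇒ λ = 4; (λ − 6) = 0 ⇒ λ = 6.
(Check: the roots sum (with multiplicity) to 14, matching trace L = Σdeg = 2·7 = 14.)
Laplacian eigenvalues: [0.0, 1.0, 1.0, 2.0, 4.0, 6.0]. Largest eigenvalue (spectral radius) = 6.0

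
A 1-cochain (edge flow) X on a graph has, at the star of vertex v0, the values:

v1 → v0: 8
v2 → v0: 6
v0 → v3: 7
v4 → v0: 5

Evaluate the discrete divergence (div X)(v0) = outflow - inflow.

Divergence = sum of outgoing flows = (-8) + (-6) + 7 + (-5) = -12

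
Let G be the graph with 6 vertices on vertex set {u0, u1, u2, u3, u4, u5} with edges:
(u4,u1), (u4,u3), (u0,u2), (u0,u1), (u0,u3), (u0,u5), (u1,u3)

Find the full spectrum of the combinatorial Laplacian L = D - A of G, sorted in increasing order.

Degrees: deg(u0) = 4, deg(u1) = 3, deg(u2) = 1, deg(u3) = 3, deg(u4) = 2, deg(u5) = 1.
L = D − A with rows/columns ordered (u0, u1, u2, u3, u4, u5):
  [ 4, -1, -1, -1,  0, -1]
  [-1,  3,  0, -1, -1,  0]
  [-1,  0,  1,  0,  0,  0]
  [-1, -1,  0,  3, -1,  0]
  [ 0, -1,  0, -1,  2,  0]
  [-1,  0,  0,  0,  0,  1]
Characteristic polynomial: det(λI − L) = λ(λ² − 6λ + 4)(λ − 1)(λ − 3)(λ − 4).
Roots: λ = 0; (λ² − 6λ + 4) = 0 ⇒ λ = 3 ± √5 ≈ 0.7639, 5.2361; (λ − 1) = 0 ⇒ λ = 1; (λ − 3) = 0 ⇒ λ = 3; (λ − 4) = 0 ⇒ λ = 4.
(Check: the roots sum (with multiplicity) to 14, matching trace L = Σdeg = 2·7 = 14.)
Laplacian eigenvalues (increasing order): [0.0, 0.7639, 1.0, 3.0, 4.0, 5.2361]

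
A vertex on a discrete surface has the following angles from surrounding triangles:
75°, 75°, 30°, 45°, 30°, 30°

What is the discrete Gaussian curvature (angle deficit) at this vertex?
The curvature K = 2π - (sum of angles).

Sum of angles = 285°. K = 360° - 285° = 75° = 5π/12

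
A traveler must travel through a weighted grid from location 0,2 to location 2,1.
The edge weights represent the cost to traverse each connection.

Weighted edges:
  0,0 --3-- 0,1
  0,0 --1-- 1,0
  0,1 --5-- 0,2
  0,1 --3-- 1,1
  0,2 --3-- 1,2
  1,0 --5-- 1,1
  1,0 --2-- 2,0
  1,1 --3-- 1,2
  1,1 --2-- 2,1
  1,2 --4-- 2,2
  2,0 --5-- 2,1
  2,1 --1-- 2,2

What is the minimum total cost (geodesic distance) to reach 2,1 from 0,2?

Shortest path: 0,2 → 1,2 → 1,1 → 2,1, total weight = 8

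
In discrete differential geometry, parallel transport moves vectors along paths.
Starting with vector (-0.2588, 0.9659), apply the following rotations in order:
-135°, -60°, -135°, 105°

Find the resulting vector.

Total rotation: (-135°) + (-60°) + (-135°) + 105° = -225° ≡ 135° (mod 360°). Final vector: (-0.5000, -0.8660)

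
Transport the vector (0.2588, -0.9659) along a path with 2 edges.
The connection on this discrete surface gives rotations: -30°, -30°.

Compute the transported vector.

Total rotation: (-30°) + (-30°) = -60°. Final vector: (-0.7071, -0.7071)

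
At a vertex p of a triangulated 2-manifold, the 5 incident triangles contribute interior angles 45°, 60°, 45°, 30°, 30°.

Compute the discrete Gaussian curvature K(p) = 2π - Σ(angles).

Sum of angles = 210°. K = 360° - 210° = 150°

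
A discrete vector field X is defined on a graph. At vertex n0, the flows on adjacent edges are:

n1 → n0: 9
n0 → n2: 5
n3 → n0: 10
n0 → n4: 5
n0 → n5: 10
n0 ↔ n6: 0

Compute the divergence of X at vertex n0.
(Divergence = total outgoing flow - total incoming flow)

Divergence = sum of outgoing flows = (-9) + 5 + (-10) + 5 + 10 + 0 = 1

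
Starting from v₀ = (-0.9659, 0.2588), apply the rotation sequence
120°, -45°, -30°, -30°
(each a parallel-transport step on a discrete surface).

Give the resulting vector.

Total rotation: 120° + (-45°) + (-30°) + (-30°) = 15°. Final vector: (-1, 0)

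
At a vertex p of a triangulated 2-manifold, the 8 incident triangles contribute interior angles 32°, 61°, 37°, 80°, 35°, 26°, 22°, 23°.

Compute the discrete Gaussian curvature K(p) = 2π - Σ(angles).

Sum of angles = 316°. K = 360° - 316° = 44° = 11π/45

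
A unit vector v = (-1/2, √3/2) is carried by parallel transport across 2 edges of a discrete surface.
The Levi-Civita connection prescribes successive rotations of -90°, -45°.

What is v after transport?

Total rotation: (-90°) + (-45°) = -135°. Final vector: (0.9659, -0.2588)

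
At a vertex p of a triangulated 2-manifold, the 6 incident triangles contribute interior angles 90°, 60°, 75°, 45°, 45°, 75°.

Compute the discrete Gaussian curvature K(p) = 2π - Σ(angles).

Sum of angles = 390°. K = 360° - 390° = -30°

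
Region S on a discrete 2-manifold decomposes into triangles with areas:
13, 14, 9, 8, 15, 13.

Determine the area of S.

13 + 14 + 9 + 8 + 15 + 13 = 72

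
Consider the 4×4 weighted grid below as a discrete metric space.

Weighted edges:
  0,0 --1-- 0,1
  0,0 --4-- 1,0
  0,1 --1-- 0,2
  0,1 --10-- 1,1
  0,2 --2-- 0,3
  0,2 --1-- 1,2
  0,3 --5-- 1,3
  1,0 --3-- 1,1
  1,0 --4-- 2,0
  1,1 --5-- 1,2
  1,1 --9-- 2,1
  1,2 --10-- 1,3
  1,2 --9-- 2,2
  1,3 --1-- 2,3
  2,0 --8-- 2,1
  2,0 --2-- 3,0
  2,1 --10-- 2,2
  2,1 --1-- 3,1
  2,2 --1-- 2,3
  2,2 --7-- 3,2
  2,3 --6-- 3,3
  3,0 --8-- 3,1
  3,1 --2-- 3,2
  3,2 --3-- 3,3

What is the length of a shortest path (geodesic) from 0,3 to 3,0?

Shortest path: 0,3 → 0,2 → 0,1 → 0,0 → 1,0 → 2,0 → 3,0, total weight = 14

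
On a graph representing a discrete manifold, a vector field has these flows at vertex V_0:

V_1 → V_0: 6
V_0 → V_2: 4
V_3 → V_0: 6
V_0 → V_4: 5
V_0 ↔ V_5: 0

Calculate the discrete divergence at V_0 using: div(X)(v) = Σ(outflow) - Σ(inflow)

Divergence = sum of outgoing flows = (-6) + 4 + (-6) + 5 + 0 = -3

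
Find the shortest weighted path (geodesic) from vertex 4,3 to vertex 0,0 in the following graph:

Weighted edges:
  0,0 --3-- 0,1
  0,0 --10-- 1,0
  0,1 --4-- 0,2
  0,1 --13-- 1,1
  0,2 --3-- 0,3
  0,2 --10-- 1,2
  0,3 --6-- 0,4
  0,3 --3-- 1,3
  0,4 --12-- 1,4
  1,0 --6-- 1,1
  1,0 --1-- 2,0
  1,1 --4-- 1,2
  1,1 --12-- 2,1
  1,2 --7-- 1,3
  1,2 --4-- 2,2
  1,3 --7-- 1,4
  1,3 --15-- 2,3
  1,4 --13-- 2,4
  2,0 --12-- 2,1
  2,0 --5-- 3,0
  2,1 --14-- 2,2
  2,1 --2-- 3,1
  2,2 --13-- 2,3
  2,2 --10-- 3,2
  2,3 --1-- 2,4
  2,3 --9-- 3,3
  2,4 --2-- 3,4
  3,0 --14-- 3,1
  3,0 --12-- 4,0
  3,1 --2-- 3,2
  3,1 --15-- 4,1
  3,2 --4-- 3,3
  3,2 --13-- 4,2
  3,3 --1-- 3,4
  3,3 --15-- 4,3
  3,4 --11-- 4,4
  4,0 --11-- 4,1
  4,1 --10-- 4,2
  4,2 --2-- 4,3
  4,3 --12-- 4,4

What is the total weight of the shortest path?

Shortest path: 4,3 → 4,2 → 3,2 → 3,1 → 2,1 → 2,0 → 1,0 → 0,0, total weight = 42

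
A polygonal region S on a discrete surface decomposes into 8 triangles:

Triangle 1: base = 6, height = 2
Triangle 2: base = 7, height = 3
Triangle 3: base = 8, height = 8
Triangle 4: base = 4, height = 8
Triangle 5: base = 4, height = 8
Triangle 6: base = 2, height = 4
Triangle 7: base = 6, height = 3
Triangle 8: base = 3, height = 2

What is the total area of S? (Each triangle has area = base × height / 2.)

(1/2)×6×2 + (1/2)×7×3 + (1/2)×8×8 + (1/2)×4×8 + (1/2)×4×8 + (1/2)×2×4 + (1/2)×6×3 + (1/2)×3×2 = 96.5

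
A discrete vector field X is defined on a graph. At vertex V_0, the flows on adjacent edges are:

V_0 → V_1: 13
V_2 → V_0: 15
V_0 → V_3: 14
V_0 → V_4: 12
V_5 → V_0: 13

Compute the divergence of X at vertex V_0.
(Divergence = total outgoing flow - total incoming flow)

Divergence = sum of outgoing flows = 13 + (-15) + 14 + 12 + (-13) = 11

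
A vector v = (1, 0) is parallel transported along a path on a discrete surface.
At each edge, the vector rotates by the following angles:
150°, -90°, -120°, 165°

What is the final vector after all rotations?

Total rotation: 150° + (-90°) + (-120°) + 165° = 105°. Final vector: (-0.2588, 0.9659)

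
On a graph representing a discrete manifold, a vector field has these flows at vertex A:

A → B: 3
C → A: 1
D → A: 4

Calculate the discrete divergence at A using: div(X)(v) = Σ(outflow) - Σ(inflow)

Divergence = sum of outgoing flows = 3 + (-1) + (-4) = -2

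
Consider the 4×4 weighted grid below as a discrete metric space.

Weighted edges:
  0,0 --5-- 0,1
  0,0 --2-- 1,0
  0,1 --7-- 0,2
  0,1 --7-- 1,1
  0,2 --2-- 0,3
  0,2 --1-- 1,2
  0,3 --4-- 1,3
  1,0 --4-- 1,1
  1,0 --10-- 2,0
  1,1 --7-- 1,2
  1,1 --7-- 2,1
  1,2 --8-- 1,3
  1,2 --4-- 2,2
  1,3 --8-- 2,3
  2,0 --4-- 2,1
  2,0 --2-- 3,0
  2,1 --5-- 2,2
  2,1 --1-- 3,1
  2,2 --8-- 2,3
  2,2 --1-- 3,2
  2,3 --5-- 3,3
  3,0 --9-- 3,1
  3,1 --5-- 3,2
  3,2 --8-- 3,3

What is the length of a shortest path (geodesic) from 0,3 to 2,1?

Shortest path: 0,3 → 0,2 → 1,2 → 2,2 → 2,1, total weight = 12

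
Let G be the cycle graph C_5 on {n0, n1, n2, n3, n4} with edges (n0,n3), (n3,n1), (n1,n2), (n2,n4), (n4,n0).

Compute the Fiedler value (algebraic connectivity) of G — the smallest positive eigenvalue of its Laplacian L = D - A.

The cycle graph C_n has Laplacian eigenvalues λ_k = 2 − 2cos(2πk/n), k = 0, 1, …, n−1. Here n = 5:
k=0: 2 − 2cos(0) = 0.0; k=1: 2 − 2cos(2π/5) = 1.382; k=2: 2 − 2cos(4π/5) = 3.618; k=3: 2 − 2cos(6π/5) = 3.618; k=4: 2 − 2cos(8π/5) = 1.382.
Laplacian eigenvalues: [0.0, 1.382, 1.382, 3.618, 3.618]. Algebraic connectivity (smallest non-zero eigenvalue) = 1.382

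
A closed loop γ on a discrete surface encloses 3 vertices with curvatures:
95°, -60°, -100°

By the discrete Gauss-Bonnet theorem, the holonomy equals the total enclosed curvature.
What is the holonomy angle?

Holonomy = total enclosed curvature = 95° + (-60°) + (-100°) = -65°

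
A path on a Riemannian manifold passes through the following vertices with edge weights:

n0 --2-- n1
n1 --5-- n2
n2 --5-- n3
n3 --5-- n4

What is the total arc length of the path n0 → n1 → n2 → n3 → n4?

Arc length = 2 + 5 + 5 + 5 = 17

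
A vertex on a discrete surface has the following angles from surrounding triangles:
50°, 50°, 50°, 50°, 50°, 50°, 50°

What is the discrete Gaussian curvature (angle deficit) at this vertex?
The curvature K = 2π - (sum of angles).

Sum of angles = 350°. K = 360° - 350° = 10°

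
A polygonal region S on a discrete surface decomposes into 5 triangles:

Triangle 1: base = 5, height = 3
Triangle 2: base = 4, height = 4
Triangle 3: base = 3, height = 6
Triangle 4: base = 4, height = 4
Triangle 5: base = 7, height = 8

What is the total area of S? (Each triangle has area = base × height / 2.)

(1/2)×5×3 + (1/2)×4×4 + (1/2)×3×6 + (1/2)×4×4 + (1/2)×7×8 = 60.5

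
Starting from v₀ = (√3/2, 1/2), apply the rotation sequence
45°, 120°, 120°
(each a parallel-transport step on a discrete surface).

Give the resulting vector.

Total rotation: 45° + 120° + 120° = 285° ≡ -75° (mod 360°). Final vector: (0.7071, -0.7071)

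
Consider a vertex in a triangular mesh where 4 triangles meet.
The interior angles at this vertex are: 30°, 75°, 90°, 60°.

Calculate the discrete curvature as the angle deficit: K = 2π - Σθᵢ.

Sum of angles = 255°. K = 360° - 255° = 105°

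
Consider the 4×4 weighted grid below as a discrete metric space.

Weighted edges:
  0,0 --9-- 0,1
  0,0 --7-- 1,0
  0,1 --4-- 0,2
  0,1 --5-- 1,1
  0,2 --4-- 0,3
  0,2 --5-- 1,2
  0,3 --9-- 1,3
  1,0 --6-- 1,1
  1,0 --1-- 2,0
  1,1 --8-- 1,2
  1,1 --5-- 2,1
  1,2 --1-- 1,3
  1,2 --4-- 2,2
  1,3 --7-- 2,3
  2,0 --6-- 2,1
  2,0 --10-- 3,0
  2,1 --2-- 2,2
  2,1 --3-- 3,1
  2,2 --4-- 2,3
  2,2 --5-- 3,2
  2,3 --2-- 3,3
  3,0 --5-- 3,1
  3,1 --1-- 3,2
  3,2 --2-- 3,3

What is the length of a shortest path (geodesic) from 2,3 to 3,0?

Shortest path: 2,3 → 3,3 → 3,2 → 3,1 → 3,0, total weight = 10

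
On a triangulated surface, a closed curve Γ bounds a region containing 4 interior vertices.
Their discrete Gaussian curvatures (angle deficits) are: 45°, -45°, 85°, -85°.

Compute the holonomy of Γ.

Holonomy = total enclosed curvature = 45° + (-45°) + 85° + (-85°) = 0°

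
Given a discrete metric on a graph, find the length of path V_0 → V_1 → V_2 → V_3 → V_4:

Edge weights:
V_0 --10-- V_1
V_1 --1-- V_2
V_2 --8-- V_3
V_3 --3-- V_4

Arc length = 10 + 1 + 8 + 3 = 22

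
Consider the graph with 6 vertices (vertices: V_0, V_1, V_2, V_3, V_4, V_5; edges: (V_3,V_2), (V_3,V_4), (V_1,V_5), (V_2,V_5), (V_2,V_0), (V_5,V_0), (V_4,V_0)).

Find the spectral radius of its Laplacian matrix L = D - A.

Degrees: deg(V_0) = 3, deg(V_1) = 1, deg(V_2) = 3, deg(V_3) = 2, deg(V_4) = 2, deg(V_5) = 3.
L = D − A with rows/columns ordered (V_0, V_1, V_2, V_3, V_4, V_5):
  [ 3,  0, -1,  0, -1, -1]
  [ 0,  1,  0,  0,  0, -1]
  [-1,  0,  3, -1,  0, -1]
  [ 0,  0, -1,  2, -1,  0]
  [-1,  0,  0, -1,  2,  0]
  [-1, -1, -1,  0,  0,  3]
Characteristic polynomial: det(λI − L) = λ(λ² − 5λ + 3)(λ − 2)(λ² − 7λ + 11).
Roots: λ = 0; (λ² − 5λ + 3) = 0 ⇒ λ = (5 ± √13)/2 ≈ 0.6972, 4.3028; (λ − 2) = 0 ⇒ λ = 2; (λ² − 7λ + 11) = 0 ⇒ λ = (7 ± √5)/2 ≈ 2.382, 4.618.
(Check: the roots sum (with multiplicity) to 14, matching trace L = Σdeg = 2·7 = 14.)
Laplacian eigenvalues: [0.0, 0.6972, 2.0, 2.382, 4.3028, 4.618]. Largest eigenvalue (spectral radius) = 4.618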